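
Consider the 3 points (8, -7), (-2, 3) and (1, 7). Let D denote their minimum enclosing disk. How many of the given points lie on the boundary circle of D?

Call the three points A, B, C in the order given.
Side lengths²: AB² = 200, AC² = 245, BC² = 25.
Since AC² = 245 ≥ 200 + 25 = 225, the angle opposite AC is not acute, so the smallest enclosing circle has AC as diameter.
Centre = midpoint of AC = (4.5, 0), r² = 245/4 = 61.25.
The points at distance exactly r from the centre are (8, -7), (1, 7) — 2 points.

2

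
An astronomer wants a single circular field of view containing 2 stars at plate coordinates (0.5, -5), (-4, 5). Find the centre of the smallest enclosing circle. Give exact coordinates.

(-1.75, 0)

The smallest circle enclosing two points has them as diameter endpoints.
Centre = midpoint = (-1.75, 0); r² = |(0.5, -5)−(-4, 5)|²/4 = 120.25/4 = 30.0625.
Centre = (-1.75, 0).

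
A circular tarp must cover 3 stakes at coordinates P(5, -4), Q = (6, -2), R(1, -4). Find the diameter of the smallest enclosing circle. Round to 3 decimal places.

Side lengths²: PQ² = 5, PR² = 16, QR² = 29.
Since QR² = 29 ≥ 16 + 5 = 21, the angle opposite QR is not acute, so the smallest enclosing circle has QR as diameter.
Centre = midpoint of QR = (3.5, -3), r² = 29/4 = 7.25.
Diameter = 2r = 2√(7.25) ≈ 5.385.

5.385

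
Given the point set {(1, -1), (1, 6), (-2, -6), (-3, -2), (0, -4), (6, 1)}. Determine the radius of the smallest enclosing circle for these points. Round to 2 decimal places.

6.20

By Welzl's lemma the MEC is supported by two points (diametrically opposite) or three points (on a circumcircle).
The minimum enclosing circle is determined by three boundary points: (1, 6), (-2, -6), (6, 1).
Their circumcentre is (-0.1, -0.1) with r² = 38.42.
The farthest remaining point (0, -4) is at distance² 15.22 ≤ 38.42.
r = √(38.42) ≈ 6.20.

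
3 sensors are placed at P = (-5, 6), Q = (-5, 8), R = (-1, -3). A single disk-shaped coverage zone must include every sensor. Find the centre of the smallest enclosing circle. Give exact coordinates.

Side lengths²: PQ² = 4, PR² = 97, QR² = 137.
Since QR² = 137 ≥ 97 + 4 = 101, the angle opposite QR is not acute, so the smallest enclosing circle has QR as diameter.
Centre = midpoint of QR = (-3, 2.5), r² = 137/4 = 34.25.
Centre = (-3, 2.5).

(-3, 2.5)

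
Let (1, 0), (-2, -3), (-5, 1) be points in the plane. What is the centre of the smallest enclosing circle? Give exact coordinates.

(-29/14, 1/14)

Call the three points A, B, C in the order given.
Side lengths²: AB² = 18, AC² = 37, BC² = 25.
Since AC² = 37 < 25 + 18 = 43, the triangle is acute, so the smallest enclosing circle is the circumcircle.
Circumcentre = (-29/14, 1/14), r² = 925/98.
Centre = (-29/14, 1/14).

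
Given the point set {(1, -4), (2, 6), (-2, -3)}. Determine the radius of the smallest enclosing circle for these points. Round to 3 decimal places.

Call the three points A, B, C in the order given.
Side lengths²: AB² = 101, AC² = 10, BC² = 97.
Since AB² = 101 < 97 + 10 = 107, the triangle is acute, so the smallest enclosing circle is the circumcircle.
Circumcentre = (63/62, 65/62), r² = 48985/1922.
r = √(48985/1922) ≈ 5.048.

5.048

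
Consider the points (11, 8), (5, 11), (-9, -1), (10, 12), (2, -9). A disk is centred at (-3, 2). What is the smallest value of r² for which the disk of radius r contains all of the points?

The required radius is the distance from (-3, 2) to the farthest point.
Squared distances: 232, 145, 45, 269, 146.
Maximum is 269, attained at (10, 12).

269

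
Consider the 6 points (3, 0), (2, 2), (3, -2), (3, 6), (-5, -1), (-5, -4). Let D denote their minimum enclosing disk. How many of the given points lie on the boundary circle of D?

By Welzl's lemma the MEC is supported by two points (diametrically opposite) or three points (on a circumcircle).
The farthest pair is (3, 6)–(-5, -4) with squared distance 164. The circle on this segment as diameter has centre (-1, 1) and r² = 164/4 = 41.
Check (3, 0): distance² to centre = 17 ≤ 41, so it lies inside.
All remaining points lie in this disk, and no smaller disk contains both endpoints, so this is the minimum enclosing circle.
The points at distance exactly r from the centre are (3, 6), (-5, -4) — 2 points.

2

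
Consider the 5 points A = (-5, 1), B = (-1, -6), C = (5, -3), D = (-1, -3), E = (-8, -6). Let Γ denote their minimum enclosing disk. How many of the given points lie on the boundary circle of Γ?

By Welzl's lemma the MEC is supported by two points (diametrically opposite) or three points (on a circumcircle).
The farthest pair is C–E with squared distance 178. The circle on this segment as diameter has centre (-1.5, -4.5) and r² = 178/4 = 44.5.
Check A: distance² to centre = 42.5 ≤ 44.5, so it lies inside.
All remaining points lie in this disk, and no smaller disk contains both endpoints, so this is the minimum enclosing circle.
The points at distance exactly r from the centre are C, E — 2 points.

2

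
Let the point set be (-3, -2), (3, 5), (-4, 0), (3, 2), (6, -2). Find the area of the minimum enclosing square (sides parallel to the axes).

The bounding box has width 10 and height 7.
An axis-aligned square enclosing the set must have side ≥ max(width, height).
So the minimum side is max(10, 7) = 10.
Area = 10² = 100.

100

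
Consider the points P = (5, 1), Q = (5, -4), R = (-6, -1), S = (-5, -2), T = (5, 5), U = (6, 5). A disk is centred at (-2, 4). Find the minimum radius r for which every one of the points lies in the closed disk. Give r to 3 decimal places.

10.630

The required radius is the distance from (-2, 4) to the farthest point.
Squared distances: 58, 113, 41, 45, 50, 65.
Maximum is 113, attained at Q.
r = √113 ≈ 10.630.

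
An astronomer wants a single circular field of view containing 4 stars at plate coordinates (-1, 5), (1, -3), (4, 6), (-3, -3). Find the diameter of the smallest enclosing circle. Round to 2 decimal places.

A smallest enclosing disk is always determined by at most three of the input points on its boundary.
The farthest pair is (4, 6)–(-3, -3) with squared distance 130. The circle on this segment as diameter has centre (0.5, 1.5) and r² = 130/4 = 32.5.
Check (-1, 5): distance² to centre = 14.5 ≤ 32.5, so it lies inside.
All remaining points lie in this disk, and no smaller disk contains both endpoints, so this is the minimum enclosing circle.
Diameter = 2r = 2√(32.5) ≈ 11.40.

11.40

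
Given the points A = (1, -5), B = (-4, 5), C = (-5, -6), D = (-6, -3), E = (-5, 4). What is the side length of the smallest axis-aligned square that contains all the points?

The bounding box has width 7 and height 11.
An axis-aligned square enclosing the set must have side ≥ max(width, height).
So the minimum side is max(7, 11) = 11.

11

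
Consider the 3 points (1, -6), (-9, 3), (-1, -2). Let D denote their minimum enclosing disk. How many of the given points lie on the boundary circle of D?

2

Call the three points A, B, C in the order given.
Side lengths²: AB² = 181, AC² = 20, BC² = 89.
Since AB² = 181 ≥ 89 + 20 = 109, the angle opposite AB is not acute, so the smallest enclosing circle has AB as diameter.
Centre = midpoint of AB = (-4, -1.5), r² = 181/4 = 45.25.
The points at distance exactly r from the centre are (1, -6), (-9, 3) — 2 points.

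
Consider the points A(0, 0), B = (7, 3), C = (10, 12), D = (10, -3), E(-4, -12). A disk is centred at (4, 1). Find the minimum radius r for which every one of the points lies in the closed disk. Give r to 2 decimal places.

15.26

The required radius is the distance from (4, 1) to the farthest point.
Squared distances: 17, 13, 157, 52, 233.
Maximum is 233, attained at E.
r = √233 ≈ 15.26.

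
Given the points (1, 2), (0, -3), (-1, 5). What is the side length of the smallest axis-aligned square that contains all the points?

The bounding box has width 2 and height 8.
An axis-aligned square enclosing the set must have side ≥ max(width, height).
So the minimum side is max(2, 8) = 8.

8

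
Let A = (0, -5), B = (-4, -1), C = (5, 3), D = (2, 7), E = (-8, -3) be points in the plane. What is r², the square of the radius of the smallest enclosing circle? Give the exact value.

A smallest enclosing disk is always determined by at most three of the input points on its boundary.
The minimum enclosing circle is determined by three boundary points: C, D, E.
Their circumcentre is (-27/14, 13/14) with r² = 5125/98.
The farthest remaining point A is at distance² 3809/98 ≤ 5125/98.

5125/98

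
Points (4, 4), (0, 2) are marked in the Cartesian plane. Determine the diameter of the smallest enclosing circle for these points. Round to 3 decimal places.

4.472

The smallest circle enclosing two points has them as diameter endpoints.
Centre = midpoint = (2, 3); r² = |(4, 4)−(0, 2)|²/4 = 20/4 = 5.
Diameter = 2r = 2√5 ≈ 4.472.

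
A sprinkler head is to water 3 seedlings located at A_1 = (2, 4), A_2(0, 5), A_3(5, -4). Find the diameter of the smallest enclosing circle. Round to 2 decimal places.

Side lengths²: A_1A_2² = 5, A_1A_3² = 73, A_2A_3² = 106.
Since A_2A_3² = 106 ≥ 73 + 5 = 78, the angle opposite A_2A_3 is not acute, so the smallest enclosing circle has A_2A_3 as diameter.
Centre = midpoint of A_2A_3 = (2.5, 0.5), r² = 106/4 = 26.5.
Diameter = 2r = 2√(26.5) ≈ 10.30.

10.30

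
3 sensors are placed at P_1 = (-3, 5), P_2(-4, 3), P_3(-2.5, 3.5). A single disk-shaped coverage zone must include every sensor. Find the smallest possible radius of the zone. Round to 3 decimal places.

Side lengths²: P_1P_2² = 5, P_1P_3² = 2.5, P_2P_3² = 2.5.
Since P_1P_2² = 5 ≥ 2.5 + 2.5 = 5, the angle opposite P_1P_2 is not acute, so the smallest enclosing circle has P_1P_2 as diameter.
Centre = midpoint of P_1P_2 = (-3.5, 4), r² = 5/4 = 1.25.
r = √(1.25) ≈ 1.118.

1.118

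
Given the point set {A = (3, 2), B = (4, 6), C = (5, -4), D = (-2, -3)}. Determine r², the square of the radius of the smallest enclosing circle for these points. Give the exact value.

32825/1058

The minimum enclosing circle of a finite set is fixed by two of the points (as a diameter) or three (as a circumcircle).
The minimum enclosing circle is determined by three boundary points: B, C, D.
Their circumcentre is (97/46, 35/46) with r² = 32825/1058.
The farthest remaining point A is at distance² 2465/1058 ≤ 32825/1058.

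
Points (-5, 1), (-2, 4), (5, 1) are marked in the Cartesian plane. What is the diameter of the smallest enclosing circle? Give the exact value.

10

Call the three points A, B, C in the order given.
Side lengths²: AB² = 18, AC² = 100, BC² = 58.
Since AC² = 100 ≥ 58 + 18 = 76, the angle opposite AC is not acute, so the smallest enclosing circle has AC as diameter.
Centre = midpoint of AC = (0, 1), r² = 100/4 = 25.
Diameter = 2r = 2√25 = 10.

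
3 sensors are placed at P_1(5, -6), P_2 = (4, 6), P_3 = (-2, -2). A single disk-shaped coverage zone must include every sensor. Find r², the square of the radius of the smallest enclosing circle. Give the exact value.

36.81640625

Side lengths²: P_1P_2² = 145, P_1P_3² = 65, P_2P_3² = 100.
Since P_1P_2² = 145 < 100 + 65 = 165, the triangle is acute, so the smallest enclosing circle is the circumcircle.
Circumcentre = (3.75, -0.0625), r² = 36.81640625.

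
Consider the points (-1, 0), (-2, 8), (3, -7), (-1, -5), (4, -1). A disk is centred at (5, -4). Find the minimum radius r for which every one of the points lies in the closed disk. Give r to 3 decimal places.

The required radius is the distance from (5, -4) to the farthest point.
Squared distances: 52, 193, 13, 37, 10.
Maximum is 193, attained at (-2, 8).
r = √193 ≈ 13.892.

13.892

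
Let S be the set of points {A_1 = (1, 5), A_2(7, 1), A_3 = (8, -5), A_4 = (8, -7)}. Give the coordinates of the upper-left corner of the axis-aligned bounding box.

x-range [1, 8], y-range [-7, 5].
The upper-left corner is (1, 5).

(1, 5)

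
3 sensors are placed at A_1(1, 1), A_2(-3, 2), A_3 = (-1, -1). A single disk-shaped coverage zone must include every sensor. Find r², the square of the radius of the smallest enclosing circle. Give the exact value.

4.42

Side lengths²: A_1A_2² = 17, A_1A_3² = 8, A_2A_3² = 13.
Since A_1A_2² = 17 < 13 + 8 = 21, the triangle is acute, so the smallest enclosing circle is the circumcircle.
Circumcentre = (-1.1, 1.1), r² = 4.42.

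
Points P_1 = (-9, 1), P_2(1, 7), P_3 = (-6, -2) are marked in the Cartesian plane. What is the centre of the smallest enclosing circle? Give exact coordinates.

(-3.625, 3.375)

Side lengths²: P_1P_2² = 136, P_1P_3² = 18, P_2P_3² = 130.
Since P_1P_2² = 136 < 130 + 18 = 148, the triangle is acute, so the smallest enclosing circle is the circumcircle.
Circumcentre = (-3.625, 3.375), r² = 34.53125.
Centre = (-3.625, 3.375).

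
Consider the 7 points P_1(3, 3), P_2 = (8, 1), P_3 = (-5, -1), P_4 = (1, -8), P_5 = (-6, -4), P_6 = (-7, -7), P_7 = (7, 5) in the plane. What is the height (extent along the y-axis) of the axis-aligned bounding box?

max y = 5, min y = -8, so height = 13.

13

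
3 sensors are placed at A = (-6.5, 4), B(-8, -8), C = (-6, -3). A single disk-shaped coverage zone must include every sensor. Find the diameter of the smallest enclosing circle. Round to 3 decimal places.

Side lengths²: AB² = 146.25, AC² = 49.25, BC² = 29.
Since AB² = 146.25 ≥ 49.25 + 29 = 78.25, the angle opposite AB is not acute, so the smallest enclosing circle has AB as diameter.
Centre = midpoint of AB = (-7.25, -2), r² = 146.25/4 = 36.5625.
Diameter = 2r = 2√(36.5625) ≈ 12.093.

12.093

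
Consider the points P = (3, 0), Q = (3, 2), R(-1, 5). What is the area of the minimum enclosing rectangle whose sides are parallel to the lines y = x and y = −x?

In coordinates u = x + y, v = x − y the rectangle is axis-aligned; the map (x,y)→(u,v) scales areas by 2.
u-values: 3, 5, 4; range = 5 − 3 = 2.
v-values: 3, 1, -6; range = 3 − (-6) = 9.
Area = (2 × 9) / 2 = 9.

9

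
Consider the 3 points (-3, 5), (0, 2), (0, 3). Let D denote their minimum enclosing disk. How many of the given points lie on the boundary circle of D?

2

Call the three points A, B, C in the order given.
Side lengths²: AB² = 18, AC² = 13, BC² = 1.
Since AB² = 18 ≥ 13 + 1 = 14, the angle opposite AB is not acute, so the smallest enclosing circle has AB as diameter.
Centre = midpoint of AB = (-1.5, 3.5), r² = 18/4 = 4.5.
The points at distance exactly r from the centre are (-3, 5), (0, 2) — 2 points.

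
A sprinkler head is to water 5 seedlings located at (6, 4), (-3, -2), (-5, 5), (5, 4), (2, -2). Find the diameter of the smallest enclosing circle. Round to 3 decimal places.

11.597

The minimum enclosing circle of a finite set is fixed by two of the points (as a diameter) or three (as a circumcircle).
The minimum enclosing circle is determined by three boundary points: (6, 4), (-3, -2), (-5, 5).
Their circumcentre is (0.34, 2.74) with r² = 33.6232.
The farthest remaining point (2, -2) is at distance² 25.2232 ≤ 33.6232.
Diameter = 2r = 2√(33.6232) ≈ 11.597.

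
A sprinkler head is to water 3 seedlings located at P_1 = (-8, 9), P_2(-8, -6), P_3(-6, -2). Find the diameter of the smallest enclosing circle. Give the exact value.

15

Side lengths²: P_1P_2² = 225, P_1P_3² = 125, P_2P_3² = 20.
Since P_1P_2² = 225 ≥ 125 + 20 = 145, the angle opposite P_1P_2 is not acute, so the smallest enclosing circle has P_1P_2 as diameter.
Centre = midpoint of P_1P_2 = (-8, 1.5), r² = 225/4 = 56.25.
Diameter = 2r = 2√(56.25) = 15.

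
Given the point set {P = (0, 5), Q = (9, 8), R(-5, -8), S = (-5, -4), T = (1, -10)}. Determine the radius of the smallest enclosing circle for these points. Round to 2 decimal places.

The minimum enclosing circle of a finite set is fixed by two of the points (as a diameter) or three (as a circumcircle).
The farthest pair is Q–R with squared distance 452. The circle on this segment as diameter has centre (2, 0) and r² = 452/4 = 113.
Check P: distance² to centre = 29 ≤ 113, so it lies inside.
All remaining points lie in this disk, and no smaller disk contains both endpoints, so this is the minimum enclosing circle.
r = √113 ≈ 10.63.

10.63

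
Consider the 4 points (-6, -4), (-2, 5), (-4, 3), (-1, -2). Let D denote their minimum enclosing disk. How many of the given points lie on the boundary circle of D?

The farthest pair is (-6, -4)–(-2, 5) with squared distance 97. The circle on this segment as diameter has centre (-4, 0.5) and r² = 97/4 = 24.25.
Check (-4, 3): distance² to centre = 6.25 ≤ 24.25, so it lies inside.
All remaining points lie in this disk, and no smaller disk contains both endpoints, so this is the minimum enclosing circle.
The points at distance exactly r from the centre are (-6, -4), (-2, 5) — 2 points.

2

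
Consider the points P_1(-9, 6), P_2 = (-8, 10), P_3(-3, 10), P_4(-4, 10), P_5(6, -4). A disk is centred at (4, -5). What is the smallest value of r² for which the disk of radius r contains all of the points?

369

The required radius is the distance from (4, -5) to the farthest point.
Squared distances: 290, 369, 274, 289, 5.
Maximum is 369, attained at P_2.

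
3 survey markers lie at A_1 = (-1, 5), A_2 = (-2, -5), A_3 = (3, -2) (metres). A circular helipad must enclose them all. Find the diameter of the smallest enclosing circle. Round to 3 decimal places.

10.050

Side lengths²: A_1A_2² = 101, A_1A_3² = 65, A_2A_3² = 34.
Since A_1A_2² = 101 ≥ 65 + 34 = 99, the angle opposite A_1A_2 is not acute, so the smallest enclosing circle has A_1A_2 as diameter.
Centre = midpoint of A_1A_2 = (-1.5, 0), r² = 101/4 = 25.25.
Diameter = 2r = 2√(25.25) ≈ 10.050.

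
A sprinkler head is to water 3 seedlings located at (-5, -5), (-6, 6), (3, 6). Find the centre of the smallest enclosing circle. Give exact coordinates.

(-1.5, 19/22)

Call the three points A, B, C in the order given.
Side lengths²: AB² = 122, AC² = 185, BC² = 81.
Since AC² = 185 < 122 + 81 = 203, the triangle is acute, so the smallest enclosing circle is the circumcircle.
Circumcentre = (-1.5, 19/22), r² = 11285/242.
Centre = (-1.5, 19/22).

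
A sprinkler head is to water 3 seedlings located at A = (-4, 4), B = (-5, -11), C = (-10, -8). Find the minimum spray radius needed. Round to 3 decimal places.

7.517

Side lengths²: AB² = 226, AC² = 180, BC² = 34.
Since AB² = 226 ≥ 180 + 34 = 214, the angle opposite AB is not acute, so the smallest enclosing circle has AB as diameter.
Centre = midpoint of AB = (-4.5, -3.5), r² = 226/4 = 56.5.
r = √(56.5) ≈ 7.517.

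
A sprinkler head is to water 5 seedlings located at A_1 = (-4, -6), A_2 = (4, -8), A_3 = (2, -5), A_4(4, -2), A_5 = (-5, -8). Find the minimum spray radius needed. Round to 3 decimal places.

The minimum enclosing circle of a finite set is fixed by two of the points (as a diameter) or three (as a circumcircle).
The farthest pair is A_4–A_5 with squared distance 117. The circle on this segment as diameter has centre (-0.5, -5) and r² = 117/4 = 29.25.
Check A_1: distance² to centre = 13.25 ≤ 29.25, so it lies inside.
All remaining points lie in this disk, and no smaller disk contains both endpoints, so this is the minimum enclosing circle.
r = √(29.25) ≈ 5.408.

5.408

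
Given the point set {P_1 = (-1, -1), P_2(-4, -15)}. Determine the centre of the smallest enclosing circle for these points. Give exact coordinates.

(-2.5, -8)

The smallest circle enclosing two points has them as diameter endpoints.
Centre = midpoint = (-2.5, -8); r² = |P_1P_2|²/4 = 205/4 = 51.25.
Centre = (-2.5, -8).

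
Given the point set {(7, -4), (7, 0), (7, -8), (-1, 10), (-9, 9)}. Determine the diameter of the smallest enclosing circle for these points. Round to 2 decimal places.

23.35

The farthest pair is (7, -8)–(-9, 9) with squared distance 545. The circle on this segment as diameter has centre (-1, 0.5) and r² = 545/4 = 136.25.
Check (7, -4): distance² to centre = 84.25 ≤ 136.25, so it lies inside.
All remaining points lie in this disk, and no smaller disk contains both endpoints, so this is the minimum enclosing circle.
Diameter = 2r = 2√(136.25) ≈ 23.35.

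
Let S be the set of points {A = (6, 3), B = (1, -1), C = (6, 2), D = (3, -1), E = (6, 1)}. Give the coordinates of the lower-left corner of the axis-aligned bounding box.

(1, -1)

x-range [1, 6], y-range [-1, 3].
The lower-left corner is (1, -1).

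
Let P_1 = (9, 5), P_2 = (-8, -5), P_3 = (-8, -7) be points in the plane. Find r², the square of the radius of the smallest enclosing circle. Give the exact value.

Side lengths²: P_1P_2² = 389, P_1P_3² = 433, P_2P_3² = 4.
Since P_1P_3² = 433 ≥ 389 + 4 = 393, the angle opposite P_1P_3 is not acute, so the smallest enclosing circle has P_1P_3 as diameter.
Centre = midpoint of P_1P_3 = (0.5, -1), r² = 433/4 = 108.25.

108.25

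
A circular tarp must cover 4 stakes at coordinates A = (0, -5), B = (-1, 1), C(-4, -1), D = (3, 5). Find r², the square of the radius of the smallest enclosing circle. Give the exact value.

9265/338

A smallest enclosing disk is always determined by at most three of the input points on its boundary.
The minimum enclosing circle is determined by three boundary points: A, C, D.
Their circumcentre is (29/26, 3/26) with r² = 9265/338.
The farthest remaining point B is at distance² 1777/338 ≤ 9265/338.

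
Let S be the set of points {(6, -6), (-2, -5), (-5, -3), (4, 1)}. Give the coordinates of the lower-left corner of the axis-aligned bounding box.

(-5, -6)

x-range [-5, 6], y-range [-6, 1].
The lower-left corner is (-5, -6).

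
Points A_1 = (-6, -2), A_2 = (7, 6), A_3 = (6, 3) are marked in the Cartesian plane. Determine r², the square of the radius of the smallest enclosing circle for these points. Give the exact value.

Side lengths²: A_1A_2² = 233, A_1A_3² = 169, A_2A_3² = 10.
Since A_1A_2² = 233 ≥ 169 + 10 = 179, the angle opposite A_1A_2 is not acute, so the smallest enclosing circle has A_1A_2 as diameter.
Centre = midpoint of A_1A_2 = (0.5, 2), r² = 233/4 = 58.25.

58.25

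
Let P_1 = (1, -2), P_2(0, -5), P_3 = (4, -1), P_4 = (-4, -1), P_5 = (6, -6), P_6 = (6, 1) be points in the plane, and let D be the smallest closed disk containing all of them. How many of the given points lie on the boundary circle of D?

3

A smallest enclosing disk is always determined by at most three of the input points on its boundary.
The minimum enclosing circle is determined by three boundary points: P_4, P_5, P_6.
Their circumcentre is (1.5, -2.5) with r² = 32.5.
The farthest remaining point P_2 is at distance² 8.5 ≤ 32.5.
The points at distance exactly r from the centre are P_4, P_5, P_6 — 3 points.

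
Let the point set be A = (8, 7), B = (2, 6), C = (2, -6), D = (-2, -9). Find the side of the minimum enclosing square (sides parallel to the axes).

The bounding box has width 10 and height 16.
An axis-aligned square enclosing the set must have side ≥ max(width, height).
So the minimum side is max(10, 16) = 16.

16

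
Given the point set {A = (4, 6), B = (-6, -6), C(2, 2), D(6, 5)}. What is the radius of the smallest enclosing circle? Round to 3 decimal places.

The minimum enclosing circle of a finite set is fixed by two of the points (as a diameter) or three (as a circumcircle).
The farthest pair is B–D with squared distance 265. The circle on this segment as diameter has centre (0, -0.5) and r² = 265/4 = 66.25.
Check A: distance² to centre = 58.25 ≤ 66.25, so it lies inside.
All remaining points lie in this disk, and no smaller disk contains both endpoints, so this is the minimum enclosing circle.
r = √(66.25) ≈ 8.139.

8.139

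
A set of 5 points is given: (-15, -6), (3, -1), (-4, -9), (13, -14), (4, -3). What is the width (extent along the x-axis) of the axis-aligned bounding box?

max x = 13, min x = -15, so width = 28.

28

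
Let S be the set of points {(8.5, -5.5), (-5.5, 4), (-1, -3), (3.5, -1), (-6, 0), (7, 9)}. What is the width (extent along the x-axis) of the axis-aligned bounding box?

max x = 8.5, min x = -6, so width = 14.5.

14.5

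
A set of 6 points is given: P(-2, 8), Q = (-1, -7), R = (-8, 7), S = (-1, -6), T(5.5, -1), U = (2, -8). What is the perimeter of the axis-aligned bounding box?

59

Width = max x − min x = 5.5 − (-8) = 13.5.
Height = max y − min y = 8 − (-8) = 16.
Perimeter = 2(13.5 + 16) = 59.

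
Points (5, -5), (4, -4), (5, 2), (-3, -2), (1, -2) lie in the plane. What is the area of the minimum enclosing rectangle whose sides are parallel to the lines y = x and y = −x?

In coordinates u = x + y, v = x − y the rectangle is axis-aligned; the map (x,y)→(u,v) scales areas by 2.
u-values: 0, 0, 7, -5, -1; range = 7 − (-5) = 12.
v-values: 10, 8, 3, -1, 3; range = 10 − (-1) = 11.
Area = (12 × 11) / 2 = 66.

66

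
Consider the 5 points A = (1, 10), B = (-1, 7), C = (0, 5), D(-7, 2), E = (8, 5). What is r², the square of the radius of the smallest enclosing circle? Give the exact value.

58.5

By Welzl's lemma the MEC is supported by two points (diametrically opposite) or three points (on a circumcircle).
The farthest pair is D–E with squared distance 234. The circle on this segment as diameter has centre (0.5, 3.5) and r² = 234/4 = 58.5.
Check A: distance² to centre = 42.5 ≤ 58.5, so it lies inside.
All remaining points lie in this disk, and no smaller disk contains both endpoints, so this is the minimum enclosing circle.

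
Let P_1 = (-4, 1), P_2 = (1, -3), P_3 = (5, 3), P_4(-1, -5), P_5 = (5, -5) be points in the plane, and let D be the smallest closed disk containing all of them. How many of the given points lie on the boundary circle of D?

The minimum enclosing circle of a finite set is fixed by two of the points (as a diameter) or three (as a circumcircle).
The minimum enclosing circle is determined by three boundary points: P_1, P_3, P_5.
Their circumcentre is (7/6, -1) with r² = 1105/36.
The farthest remaining point P_4 is at distance² 745/36 ≤ 1105/36.
The points at distance exactly r from the centre are P_1, P_3, P_5 — 3 points.

3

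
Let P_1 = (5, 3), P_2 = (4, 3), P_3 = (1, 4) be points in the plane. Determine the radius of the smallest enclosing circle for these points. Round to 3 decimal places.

2.062

Side lengths²: P_1P_2² = 1, P_1P_3² = 17, P_2P_3² = 10.
Since P_1P_3² = 17 ≥ 10 + 1 = 11, the angle opposite P_1P_3 is not acute, so the smallest enclosing circle has P_1P_3 as diameter.
Centre = midpoint of P_1P_3 = (3, 3.5), r² = 17/4 = 4.25.
r = √(4.25) ≈ 2.062.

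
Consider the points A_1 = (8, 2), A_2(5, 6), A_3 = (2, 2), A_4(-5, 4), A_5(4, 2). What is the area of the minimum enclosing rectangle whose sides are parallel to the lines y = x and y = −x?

90

In coordinates u = x + y, v = x − y the rectangle is axis-aligned; the map (x,y)→(u,v) scales areas by 2.
u-values: 10, 11, 4, -1, 6; range = 11 − (-1) = 12.
v-values: 6, -1, 0, -9, 2; range = 6 − (-9) = 15.
Area = (12 × 15) / 2 = 90.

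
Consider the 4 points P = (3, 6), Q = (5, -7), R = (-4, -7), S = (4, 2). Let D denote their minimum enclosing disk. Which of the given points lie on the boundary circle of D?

The minimum enclosing circle is determined by three boundary points: P, Q, R.
Their circumcentre is (0.5, -27/26) with r² = 18857/338.
The farthest remaining point S is at distance² 7261/338 ≤ 18857/338.
The points at distance exactly r from the centre are P, Q, R — 3 points.

P, Q, R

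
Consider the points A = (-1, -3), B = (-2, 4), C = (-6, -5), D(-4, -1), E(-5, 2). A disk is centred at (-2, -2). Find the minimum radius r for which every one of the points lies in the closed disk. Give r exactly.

The required radius is the distance from (-2, -2) to the farthest point.
Squared distances: 2, 36, 25, 5, 25.
Maximum is 36, attained at B.
r = √36 = 6.

6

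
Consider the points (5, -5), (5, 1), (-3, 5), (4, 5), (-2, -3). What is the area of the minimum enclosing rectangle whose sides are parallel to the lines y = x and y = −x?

126

In coordinates u = x + y, v = x − y the rectangle is axis-aligned; the map (x,y)→(u,v) scales areas by 2.
u-values: 0, 6, 2, 9, -5; range = 9 − (-5) = 14.
v-values: 10, 4, -8, -1, 1; range = 10 − (-8) = 18.
Area = (14 × 18) / 2 = 126.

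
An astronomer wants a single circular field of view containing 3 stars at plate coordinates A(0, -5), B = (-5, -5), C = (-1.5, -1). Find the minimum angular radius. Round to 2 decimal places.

Side lengths²: AB² = 25, AC² = 18.25, BC² = 28.25.
Since BC² = 28.25 < 25 + 18.25 = 43.25, the triangle is acute, so the smallest enclosing circle is the circumcircle.
Circumcentre = (-2.5, -3.65625), r² = 8.0556640625.
r = √(8.0556640625) ≈ 2.84.

2.84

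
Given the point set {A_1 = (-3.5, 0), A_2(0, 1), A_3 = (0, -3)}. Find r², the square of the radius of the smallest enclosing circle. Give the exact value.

Side lengths²: A_1A_2² = 13.25, A_1A_3² = 21.25, A_2A_3² = 16.
Since A_1A_3² = 21.25 < 16 + 13.25 = 29.25, the triangle is acute, so the smallest enclosing circle is the circumcircle.
Circumcentre = (-37/28, -1), r² = 4505/784.

4505/784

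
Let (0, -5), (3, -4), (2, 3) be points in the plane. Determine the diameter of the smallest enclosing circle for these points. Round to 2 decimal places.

8.25

Call the three points A, B, C in the order given.
Side lengths²: AB² = 10, AC² = 68, BC² = 50.
Since AC² = 68 ≥ 50 + 10 = 60, the angle opposite AC is not acute, so the smallest enclosing circle has AC as diameter.
Centre = midpoint of AC = (1, -1), r² = 68/4 = 17.
Diameter = 2r = 2√17 ≈ 8.25.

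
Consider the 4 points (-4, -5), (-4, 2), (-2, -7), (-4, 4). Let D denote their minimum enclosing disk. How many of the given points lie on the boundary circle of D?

By Welzl's lemma the MEC is supported by two points (diametrically opposite) or three points (on a circumcircle).
The farthest pair is (-2, -7)–(-4, 4) with squared distance 125. The circle on this segment as diameter has centre (-3, -1.5) and r² = 125/4 = 31.25.
Check (-4, -5): distance² to centre = 13.25 ≤ 31.25, so it lies inside.
All remaining points lie in this disk, and no smaller disk contains both endpoints, so this is the minimum enclosing circle.
The points at distance exactly r from the centre are (-2, -7), (-4, 4) — 2 points.

2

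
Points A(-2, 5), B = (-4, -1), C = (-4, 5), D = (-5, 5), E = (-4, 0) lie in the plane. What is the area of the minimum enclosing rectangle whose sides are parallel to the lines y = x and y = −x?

28

In coordinates u = x + y, v = x − y the rectangle is axis-aligned; the map (x,y)→(u,v) scales areas by 2.
u-values: 3, -5, 1, 0, -4; range = 3 − (-5) = 8.
v-values: -7, -3, -9, -10, -4; range = -3 − (-10) = 7.
Area = (8 × 7) / 2 = 28.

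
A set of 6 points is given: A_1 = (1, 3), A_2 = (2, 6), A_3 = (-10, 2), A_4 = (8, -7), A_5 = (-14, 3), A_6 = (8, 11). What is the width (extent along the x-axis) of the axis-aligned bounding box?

22

max x = 8, min x = -14, so width = 22.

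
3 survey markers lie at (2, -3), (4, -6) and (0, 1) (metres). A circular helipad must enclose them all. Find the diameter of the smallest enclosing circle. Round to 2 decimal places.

Call the three points A, B, C in the order given.
Side lengths²: AB² = 13, AC² = 20, BC² = 65.
Since BC² = 65 ≥ 20 + 13 = 33, the angle opposite BC is not acute, so the smallest enclosing circle has BC as diameter.
Centre = midpoint of BC = (2, -2.5), r² = 65/4 = 16.25.
Diameter = 2r = 2√(16.25) ≈ 8.06.

8.06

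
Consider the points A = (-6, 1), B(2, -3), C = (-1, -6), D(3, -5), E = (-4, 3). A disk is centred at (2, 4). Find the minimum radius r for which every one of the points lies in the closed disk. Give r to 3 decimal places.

10.440

The required radius is the distance from (2, 4) to the farthest point.
Squared distances: 73, 49, 109, 82, 37.
Maximum is 109, attained at C.
r = √109 ≈ 10.440.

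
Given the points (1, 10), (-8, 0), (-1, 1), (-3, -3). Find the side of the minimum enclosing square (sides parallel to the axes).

13

The bounding box has width 9 and height 13.
An axis-aligned square enclosing the set must have side ≥ max(width, height).
So the minimum side is max(9, 13) = 13.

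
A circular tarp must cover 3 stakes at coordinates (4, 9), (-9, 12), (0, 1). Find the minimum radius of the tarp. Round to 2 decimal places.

Call the three points A, B, C in the order given.
Side lengths²: AB² = 178, AC² = 80, BC² = 202.
Since BC² = 202 < 178 + 80 = 258, the triangle is acute, so the smallest enclosing circle is the circumcircle.
Circumcentre = (-92/29, 220/29), r² = 44945/841.
r = √(44945/841) ≈ 7.31.

7.31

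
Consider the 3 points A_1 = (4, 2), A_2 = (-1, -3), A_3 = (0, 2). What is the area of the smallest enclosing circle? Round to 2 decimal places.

Side lengths²: A_1A_2² = 50, A_1A_3² = 16, A_2A_3² = 26.
Since A_1A_2² = 50 ≥ 26 + 16 = 42, the angle opposite A_1A_2 is not acute, so the smallest enclosing circle has A_1A_2 as diameter.
Centre = midpoint of A_1A_2 = (1.5, -0.5), r² = 50/4 = 12.5.
Area = π·r² = π·12.5 ≈ 39.27.

39.27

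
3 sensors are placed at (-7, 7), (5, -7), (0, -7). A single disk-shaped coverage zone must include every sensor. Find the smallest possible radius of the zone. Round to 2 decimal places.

Call the three points A, B, C in the order given.
Side lengths²: AB² = 340, AC² = 245, BC² = 25.
Since AB² = 340 ≥ 245 + 25 = 270, the angle opposite AB is not acute, so the smallest enclosing circle has AB as diameter.
Centre = midpoint of AB = (-1, 0), r² = 340/4 = 85.
r = √85 ≈ 9.22.

9.22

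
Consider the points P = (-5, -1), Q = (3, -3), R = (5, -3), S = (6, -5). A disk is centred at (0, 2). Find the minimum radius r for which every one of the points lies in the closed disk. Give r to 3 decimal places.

The required radius is the distance from (0, 2) to the farthest point.
Squared distances: 34, 34, 50, 85.
Maximum is 85, attained at S.
r = √85 ≈ 9.220.

9.220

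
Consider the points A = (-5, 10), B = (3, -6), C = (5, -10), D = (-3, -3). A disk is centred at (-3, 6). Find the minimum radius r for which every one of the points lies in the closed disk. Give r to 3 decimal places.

17.889

The required radius is the distance from (-3, 6) to the farthest point.
Squared distances: 20, 180, 320, 81.
Maximum is 320, attained at C.
r = √320 ≈ 17.889.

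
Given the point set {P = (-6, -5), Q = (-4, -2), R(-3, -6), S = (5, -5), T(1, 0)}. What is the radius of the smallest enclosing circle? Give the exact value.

The farthest pair is P–S with squared distance 121. The circle on this segment as diameter has centre (-0.5, -5) and r² = 121/4 = 30.25.
Check Q: distance² to centre = 21.25 ≤ 30.25, so it lies inside.
All remaining points lie in this disk, and no smaller disk contains both endpoints, so this is the minimum enclosing circle.
r = √(30.25) = 5.5.

5.5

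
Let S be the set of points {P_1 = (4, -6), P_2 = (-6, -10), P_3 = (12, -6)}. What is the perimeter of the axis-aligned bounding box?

Width = max x − min x = 12 − (-6) = 18.
Height = max y − min y = -6 − (-10) = 4.
Perimeter = 2(18 + 4) = 44.

44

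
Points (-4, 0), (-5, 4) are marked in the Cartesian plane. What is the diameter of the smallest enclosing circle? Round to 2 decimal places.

The smallest circle enclosing two points has them as diameter endpoints.
Centre = midpoint = (-4.5, 2); r² = |(-4, 0)−(-5, 4)|²/4 = 17/4 = 4.25.
Diameter = 2r = 2√(4.25) ≈ 4.12.

4.12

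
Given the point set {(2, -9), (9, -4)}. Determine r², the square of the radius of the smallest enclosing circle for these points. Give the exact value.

18.5

The smallest circle enclosing two points has them as diameter endpoints.
Centre = midpoint = (5.5, -6.5); r² = |(2, -9)−(9, -4)|²/4 = 74/4 = 18.5.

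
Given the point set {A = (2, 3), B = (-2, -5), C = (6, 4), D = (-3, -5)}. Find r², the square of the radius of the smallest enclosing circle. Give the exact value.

By Welzl's lemma the MEC is supported by two points (diametrically opposite) or three points (on a circumcircle).
The farthest pair is C–D with squared distance 162. The circle on this segment as diameter has centre (1.5, -0.5) and r² = 162/4 = 40.5.
Check A: distance² to centre = 12.5 ≤ 40.5, so it lies inside.
All remaining points lie in this disk, and no smaller disk contains both endpoints, so this is the minimum enclosing circle.

40.5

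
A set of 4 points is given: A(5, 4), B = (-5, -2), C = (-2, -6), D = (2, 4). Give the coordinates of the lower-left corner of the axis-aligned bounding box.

x-range [-5, 5], y-range [-6, 4].
The lower-left corner is (-5, -6).

(-5, -6)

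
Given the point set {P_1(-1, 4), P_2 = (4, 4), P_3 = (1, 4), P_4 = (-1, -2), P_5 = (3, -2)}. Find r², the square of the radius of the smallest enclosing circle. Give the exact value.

15.25

A smallest enclosing disk is always determined by at most three of the input points on its boundary.
The farthest pair is P_2–P_4 with squared distance 61. The circle on this segment as diameter has centre (1.5, 1) and r² = 61/4 = 15.25.
Check P_1: distance² to centre = 15.25 ≤ 15.25, so it lies inside.
All remaining points lie in this disk, and no smaller disk contains both endpoints, so this is the minimum enclosing circle.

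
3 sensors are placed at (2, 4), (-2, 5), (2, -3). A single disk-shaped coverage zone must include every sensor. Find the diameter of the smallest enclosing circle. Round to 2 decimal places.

Call the three points A, B, C in the order given.
Side lengths²: AB² = 17, AC² = 49, BC² = 80.
Since BC² = 80 ≥ 49 + 17 = 66, the angle opposite BC is not acute, so the smallest enclosing circle has BC as diameter.
Centre = midpoint of BC = (0, 1), r² = 80/4 = 20.
Diameter = 2r = 2√20 ≈ 8.94.

8.94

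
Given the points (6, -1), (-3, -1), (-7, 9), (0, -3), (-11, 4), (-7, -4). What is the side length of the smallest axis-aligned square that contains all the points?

The bounding box has width 17 and height 13.
An axis-aligned square enclosing the set must have side ≥ max(width, height).
So the minimum side is max(17, 13) = 17.

17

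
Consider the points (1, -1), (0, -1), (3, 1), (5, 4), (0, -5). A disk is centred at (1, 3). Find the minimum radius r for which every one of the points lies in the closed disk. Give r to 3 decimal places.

8.062

The required radius is the distance from (1, 3) to the farthest point.
Squared distances: 16, 17, 8, 17, 65.
Maximum is 65, attained at (0, -5).
r = √65 ≈ 8.062.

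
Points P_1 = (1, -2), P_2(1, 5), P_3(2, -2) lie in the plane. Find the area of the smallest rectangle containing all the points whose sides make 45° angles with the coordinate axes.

28

In coordinates u = x + y, v = x − y the rectangle is axis-aligned; the map (x,y)→(u,v) scales areas by 2.
u-values: -1, 6, 0; range = 6 − (-1) = 7.
v-values: 3, -4, 4; range = 4 − (-4) = 8.
Area = (7 × 8) / 2 = 28.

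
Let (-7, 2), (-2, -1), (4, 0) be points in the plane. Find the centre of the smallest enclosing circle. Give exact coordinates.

(-1.5, 1)

Call the three points A, B, C in the order given.
Side lengths²: AB² = 34, AC² = 125, BC² = 37.
Since AC² = 125 ≥ 37 + 34 = 71, the angle opposite AC is not acute, so the smallest enclosing circle has AC as diameter.
Centre = midpoint of AC = (-1.5, 1), r² = 125/4 = 31.25.
Centre = (-1.5, 1).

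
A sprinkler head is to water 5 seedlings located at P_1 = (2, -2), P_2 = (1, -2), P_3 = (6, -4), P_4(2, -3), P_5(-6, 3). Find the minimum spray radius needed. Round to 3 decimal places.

6.946

By Welzl's lemma the MEC is supported by two points (diametrically opposite) or three points (on a circumcircle).
The farthest pair is P_3–P_5 with squared distance 193. The circle on this segment as diameter has centre (0, -0.5) and r² = 193/4 = 48.25.
Check P_1: distance² to centre = 6.25 ≤ 48.25, so it lies inside.
All remaining points lie in this disk, and no smaller disk contains both endpoints, so this is the minimum enclosing circle.
r = √(48.25) ≈ 6.946.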